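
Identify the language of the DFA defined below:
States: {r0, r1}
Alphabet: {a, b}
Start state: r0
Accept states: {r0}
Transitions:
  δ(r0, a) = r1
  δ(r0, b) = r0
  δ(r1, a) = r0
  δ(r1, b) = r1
Testing a few strings:
  'bab' → reject
  'a' → reject
  'aa' → accept
  'bba' → reject
State roles: r0=even number of a's so far; r1=odd number of a's so far
All strings over {a,b} with an even number of a's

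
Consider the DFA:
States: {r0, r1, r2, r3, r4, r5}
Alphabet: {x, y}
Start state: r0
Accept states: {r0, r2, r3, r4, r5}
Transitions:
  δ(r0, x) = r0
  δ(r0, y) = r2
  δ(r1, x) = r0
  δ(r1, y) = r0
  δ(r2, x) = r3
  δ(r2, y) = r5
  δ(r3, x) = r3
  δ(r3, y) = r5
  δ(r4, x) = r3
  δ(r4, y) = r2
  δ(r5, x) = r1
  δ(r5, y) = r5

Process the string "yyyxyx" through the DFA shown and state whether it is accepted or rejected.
Processing string "yyyxyx":
  r0 --y--> r2
  r2 --y--> r5
  r5 --y--> r5
  r5 --x--> r1
  r1 --y--> r0
  r0 --x--> r0
Final state: r0
Accept states: {r0, r2, r3, r4, r5}
Yes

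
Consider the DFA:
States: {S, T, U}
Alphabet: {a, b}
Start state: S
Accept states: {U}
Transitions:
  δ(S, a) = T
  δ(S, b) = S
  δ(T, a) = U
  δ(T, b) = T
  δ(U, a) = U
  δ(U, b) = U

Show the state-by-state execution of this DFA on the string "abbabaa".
read 'a': S → T
  read 'b': T → T
  read 'b': T → T
  read 'a': T → U
  read 'b': U → U
  read 'a': U → U
  read 'a': U → U
S -> T -> T -> T -> U -> U -> U -> U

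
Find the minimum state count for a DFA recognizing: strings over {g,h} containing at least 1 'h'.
By Myhill–Nerode, count the distinguishable equivalence classes: 2 classes — having seen 0, or ≥1 copies of 'h'; any two classes i < j (j ≤ 1) are distinguished by the string h^(1−j), which takes class j to 1 copy (accepted) but leaves class i below 1 (rejected).
2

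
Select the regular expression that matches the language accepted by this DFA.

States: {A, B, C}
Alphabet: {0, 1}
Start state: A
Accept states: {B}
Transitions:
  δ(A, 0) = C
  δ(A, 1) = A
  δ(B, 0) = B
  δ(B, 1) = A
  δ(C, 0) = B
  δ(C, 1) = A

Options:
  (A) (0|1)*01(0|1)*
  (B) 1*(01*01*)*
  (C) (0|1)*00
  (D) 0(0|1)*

Check each option against the DFA on short strings; one disagreement eliminates an option:
  (A) (0|1)*01(0|1)*: on '00' the DFA goes A → C → B and accepts (B ∈ Accept), but the regex does not match it → eliminate
  (B) 1*(01*01*)*: on ε the DFA stays in A and rejects (A ∉ Accept), but the regex matches it → eliminate
  (C) (0|1)*00: agrees with the DFA on every string of length ≤ 6
  (D) 0(0|1)*: on '0' the DFA goes A → C and rejects (C ∉ Accept), but the regex matches it → eliminate
Only (C) is consistent with the DFA.
(C) (0|1)*00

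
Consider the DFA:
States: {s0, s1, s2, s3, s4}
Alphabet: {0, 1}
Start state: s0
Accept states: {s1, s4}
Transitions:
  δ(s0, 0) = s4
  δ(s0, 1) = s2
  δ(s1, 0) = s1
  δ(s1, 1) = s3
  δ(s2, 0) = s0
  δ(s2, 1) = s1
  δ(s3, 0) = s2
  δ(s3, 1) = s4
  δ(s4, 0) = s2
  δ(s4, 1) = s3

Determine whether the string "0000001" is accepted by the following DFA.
Processing string "0000001":
  s0 --0--> s4
  s4 --0--> s2
  s2 --0--> s0
  s0 --0--> s4
  s4 --0--> s2
  s2 --0--> s0
  s0 --1--> s2
Final state: s2
Accept states: {s1, s4}
No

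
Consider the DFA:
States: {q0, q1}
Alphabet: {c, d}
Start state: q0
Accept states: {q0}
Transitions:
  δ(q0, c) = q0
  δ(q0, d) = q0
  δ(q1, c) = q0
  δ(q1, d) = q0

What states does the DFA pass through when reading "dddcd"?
read 'd': q0 → q0
  read 'd': q0 → q0
  read 'd': q0 → q0
  read 'c': q0 → q0
  read 'd': q0 → q0
q0 -> q0 -> q0 -> q0 -> q0 -> q0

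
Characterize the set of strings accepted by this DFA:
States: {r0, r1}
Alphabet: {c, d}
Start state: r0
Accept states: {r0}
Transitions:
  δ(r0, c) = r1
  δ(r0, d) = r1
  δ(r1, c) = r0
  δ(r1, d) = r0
Testing a few strings:
  'dd' → accept
  'dcd' → reject
  'cc' → accept
  'c' → reject
State roles: r0=even length so far; r1=odd length so far
All strings over {c,d} of even length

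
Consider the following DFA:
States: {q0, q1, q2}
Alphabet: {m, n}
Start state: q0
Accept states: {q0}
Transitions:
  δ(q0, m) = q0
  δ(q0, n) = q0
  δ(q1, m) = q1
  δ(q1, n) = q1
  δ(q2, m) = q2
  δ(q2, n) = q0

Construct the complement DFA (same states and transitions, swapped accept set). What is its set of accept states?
Complement accept states = All states \ Original accept states
= {q0, q1, q2} \ {q0}
{q1, q2}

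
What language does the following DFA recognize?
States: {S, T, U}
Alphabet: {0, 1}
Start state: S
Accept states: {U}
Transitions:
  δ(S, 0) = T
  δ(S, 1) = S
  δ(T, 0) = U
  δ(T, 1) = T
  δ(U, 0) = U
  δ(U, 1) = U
Testing a few strings:
  '1' → reject
  '000' → accept
  '011' → reject
  '01' → reject
State roles: S=zero 0's seen; T=one 0 seen; U=≥ two 0's seen
All binary strings containing at least two 0's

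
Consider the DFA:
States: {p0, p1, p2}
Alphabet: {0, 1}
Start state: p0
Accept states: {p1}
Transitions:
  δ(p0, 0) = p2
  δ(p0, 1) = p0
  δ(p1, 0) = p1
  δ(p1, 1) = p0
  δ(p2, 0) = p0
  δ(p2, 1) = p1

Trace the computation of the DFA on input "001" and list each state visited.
read '0': p0 → p2
  read '0': p2 → p0
  read '1': p0 → p0
p0 -> p2 -> p0 -> p0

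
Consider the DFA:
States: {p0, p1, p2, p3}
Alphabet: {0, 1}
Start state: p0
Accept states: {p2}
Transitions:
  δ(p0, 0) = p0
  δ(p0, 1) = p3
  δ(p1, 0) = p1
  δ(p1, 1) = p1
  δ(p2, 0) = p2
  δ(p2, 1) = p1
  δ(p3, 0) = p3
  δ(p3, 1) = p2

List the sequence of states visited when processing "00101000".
read '0': p0 → p0
  read '0': p0 → p0
  read '1': p0 → p3
  read '0': p3 → p3
  read '1': p3 → p2
  read '0': p2 → p2
  read '0': p2 → p2
  read '0': p2 → p2
p0 -> p0 -> p0 -> p3 -> p3 -> p2 -> p2 -> p2 -> p2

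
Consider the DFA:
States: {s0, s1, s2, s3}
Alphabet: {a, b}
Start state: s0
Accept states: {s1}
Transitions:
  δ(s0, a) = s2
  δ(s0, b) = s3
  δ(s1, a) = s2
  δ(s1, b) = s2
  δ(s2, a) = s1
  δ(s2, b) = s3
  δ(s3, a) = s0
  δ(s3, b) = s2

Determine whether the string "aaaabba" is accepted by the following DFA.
Processing string "aaaabba":
  s0 --a--> s2
  s2 --a--> s1
  s1 --a--> s2
  s2 --a--> s1
  s1 --b--> s2
  s2 --b--> s3
  s3 --a--> s0
Final state: s0
Accept states: {s1}
No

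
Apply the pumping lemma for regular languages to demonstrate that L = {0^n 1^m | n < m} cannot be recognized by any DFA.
Assume L is regular with pumping length p. Idea: pumping up the 0-block makes the 0-count reach the 1-count.
Choose s = 0^p 1^(p+1) ∈ L. By the pumping lemma, s = xyz with |xy| ≤ p, |y| > 0, so y = 0^k with k ≥ 1. Then xy²z = 0^(p+k) 1^(p+1). Since p+k ≥ p+1, the number of 0's is no longer strictly less than the number of 1's, so xy²z ∉ L.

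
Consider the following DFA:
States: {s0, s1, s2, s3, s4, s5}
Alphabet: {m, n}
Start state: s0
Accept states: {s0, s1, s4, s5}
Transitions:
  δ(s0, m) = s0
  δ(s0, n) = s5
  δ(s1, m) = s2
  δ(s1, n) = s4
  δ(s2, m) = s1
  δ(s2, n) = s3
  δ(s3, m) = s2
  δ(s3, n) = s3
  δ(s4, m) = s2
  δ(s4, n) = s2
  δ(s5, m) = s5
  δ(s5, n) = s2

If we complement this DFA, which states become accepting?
Complement accept states = All states \ Original accept states
= {s0, s1, s2, s3, s4, s5} \ {s0, s1, s4, s5}
{s2, s3}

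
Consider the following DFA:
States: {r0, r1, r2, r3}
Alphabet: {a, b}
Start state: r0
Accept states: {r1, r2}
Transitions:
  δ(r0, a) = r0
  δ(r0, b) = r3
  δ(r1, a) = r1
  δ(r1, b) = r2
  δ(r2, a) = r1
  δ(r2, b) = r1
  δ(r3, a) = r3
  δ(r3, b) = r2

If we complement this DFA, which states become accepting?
Complement accept states = All states \ Original accept states
= {r0, r1, r2, r3} \ {r1, r2}
{r0, r3}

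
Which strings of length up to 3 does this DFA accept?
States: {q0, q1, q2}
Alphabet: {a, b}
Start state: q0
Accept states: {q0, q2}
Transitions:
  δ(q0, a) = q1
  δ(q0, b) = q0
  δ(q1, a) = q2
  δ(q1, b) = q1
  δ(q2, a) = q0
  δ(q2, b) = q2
ε, b, aa, bb, aaa, aab, aba, baa, bbb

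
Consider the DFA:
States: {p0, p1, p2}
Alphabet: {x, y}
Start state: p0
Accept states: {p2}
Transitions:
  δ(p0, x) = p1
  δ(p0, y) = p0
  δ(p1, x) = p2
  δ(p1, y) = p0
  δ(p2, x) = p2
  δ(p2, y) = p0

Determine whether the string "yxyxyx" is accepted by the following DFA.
Processing string "yxyxyx":
  p0 --y--> p0
  p0 --x--> p1
  p1 --y--> p0
  p0 --x--> p1
  p1 --y--> p0
  p0 --x--> p1
Final state: p1
Accept states: {p2}
No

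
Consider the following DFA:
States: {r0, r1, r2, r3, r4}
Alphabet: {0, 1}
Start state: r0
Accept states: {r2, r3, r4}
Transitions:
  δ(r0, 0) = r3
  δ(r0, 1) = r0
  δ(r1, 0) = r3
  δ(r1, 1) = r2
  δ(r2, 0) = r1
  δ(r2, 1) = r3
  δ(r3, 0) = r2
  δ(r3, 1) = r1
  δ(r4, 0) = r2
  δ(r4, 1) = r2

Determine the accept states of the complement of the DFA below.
Complement accept states = All states \ Original accept states
= {r0, r1, r2, r3, r4} \ {r2, r3, r4}
{r0, r1}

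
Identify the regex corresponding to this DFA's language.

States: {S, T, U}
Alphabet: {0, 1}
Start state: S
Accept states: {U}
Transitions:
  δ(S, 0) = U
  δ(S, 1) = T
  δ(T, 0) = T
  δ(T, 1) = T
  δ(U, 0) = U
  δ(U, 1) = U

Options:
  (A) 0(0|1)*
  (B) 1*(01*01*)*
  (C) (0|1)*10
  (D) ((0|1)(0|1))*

Check each option against the DFA on short strings; one disagreement eliminates an option:
  (A) 0(0|1)*: agrees with the DFA on every string of length ≤ 6
  (B) 1*(01*01*)*: on ε the DFA stays in S and rejects (S ∉ Accept), but the regex matches it → eliminate
  (C) (0|1)*10: on '0' the DFA goes S → U and accepts (U ∈ Accept), but the regex does not match it → eliminate
  (D) ((0|1)(0|1))*: on ε the DFA stays in S and rejects (S ∉ Accept), but the regex matches it → eliminate
Only (A) is consistent with the DFA.
(A) 0(0|1)*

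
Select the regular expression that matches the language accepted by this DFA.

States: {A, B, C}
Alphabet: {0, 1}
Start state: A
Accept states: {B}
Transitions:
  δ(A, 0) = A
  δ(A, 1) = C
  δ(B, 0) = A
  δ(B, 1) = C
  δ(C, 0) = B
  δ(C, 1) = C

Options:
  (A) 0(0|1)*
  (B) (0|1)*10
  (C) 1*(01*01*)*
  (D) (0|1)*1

Check each option against the DFA on short strings; one disagreement eliminates an option:
  (A) 0(0|1)*: on '0' the DFA goes A → A and rejects (A ∉ Accept), but the regex matches it → eliminate
  (B) (0|1)*10: agrees with the DFA on every string of length ≤ 6
  (C) 1*(01*01*)*: on ε the DFA stays in A and rejects (A ∉ Accept), but the regex matches it → eliminate
  (D) (0|1)*1: on '1' the DFA goes A → C and rejects (C ∉ Accept), but the regex matches it → eliminate
Only (B) is consistent with the DFA.
(B) (0|1)*10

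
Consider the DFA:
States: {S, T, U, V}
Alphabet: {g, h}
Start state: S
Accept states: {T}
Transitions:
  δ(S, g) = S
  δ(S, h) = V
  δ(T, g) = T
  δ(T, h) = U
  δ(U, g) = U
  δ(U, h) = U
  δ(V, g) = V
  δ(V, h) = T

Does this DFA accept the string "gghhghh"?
Processing string "gghhghh":
  S --g--> S
  S --g--> S
  S --h--> V
  V --h--> T
  T --g--> T
  T --h--> U
  U --h--> U
Final state: U
Accept states: {T}
No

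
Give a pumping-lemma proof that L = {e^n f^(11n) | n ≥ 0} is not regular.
Assume L is regular with pumping length p. Idea: pumping the e-block breaks the 1:11 ratio.
Choose s = e^p f^(11p) (length 12p ≥ p). By the pumping lemma, s = xyz with |xy| ≤ p, |y| > 0, so y = e^k with k ≥ 1. Then xy²z = e^(p+k) f^(11p). For this to be in L we would need 11p = 11(p+k), i.e. 11k = 0, contradicting k ≥ 1. So xy²z ∉ L.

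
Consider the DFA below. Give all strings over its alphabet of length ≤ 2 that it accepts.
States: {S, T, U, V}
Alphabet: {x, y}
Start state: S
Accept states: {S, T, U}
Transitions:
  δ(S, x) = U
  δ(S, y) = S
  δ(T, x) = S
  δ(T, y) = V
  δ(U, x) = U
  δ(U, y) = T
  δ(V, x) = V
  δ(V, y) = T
ε, x, y, xx, xy, yx, yy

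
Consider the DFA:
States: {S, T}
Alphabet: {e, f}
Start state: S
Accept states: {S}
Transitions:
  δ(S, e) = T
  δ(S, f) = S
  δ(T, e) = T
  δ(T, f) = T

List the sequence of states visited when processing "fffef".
read 'f': S → S
  read 'f': S → S
  read 'f': S → S
  read 'e': S → T
  read 'f': T → T
S -> S -> S -> S -> T -> T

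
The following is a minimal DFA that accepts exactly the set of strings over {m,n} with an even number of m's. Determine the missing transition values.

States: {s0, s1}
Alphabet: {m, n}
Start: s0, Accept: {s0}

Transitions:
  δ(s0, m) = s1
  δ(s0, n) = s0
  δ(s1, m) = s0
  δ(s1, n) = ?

From the language and accept set, identify what each state tracks — s0: even number of m's so far; s1: odd number of m's so far.
Each missing δ(q, a) is the state matching the new tracked value after reading a.
δ(s1, n) = s1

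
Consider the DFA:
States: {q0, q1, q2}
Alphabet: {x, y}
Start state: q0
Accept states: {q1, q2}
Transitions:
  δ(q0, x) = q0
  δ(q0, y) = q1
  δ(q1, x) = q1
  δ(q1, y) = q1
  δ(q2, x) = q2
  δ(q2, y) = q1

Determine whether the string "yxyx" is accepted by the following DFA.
Processing string "yxyx":
  q0 --y--> q1
  q1 --x--> q1
  q1 --y--> q1
  q1 --x--> q1
Final state: q1
Accept states: {q1, q2}
Yes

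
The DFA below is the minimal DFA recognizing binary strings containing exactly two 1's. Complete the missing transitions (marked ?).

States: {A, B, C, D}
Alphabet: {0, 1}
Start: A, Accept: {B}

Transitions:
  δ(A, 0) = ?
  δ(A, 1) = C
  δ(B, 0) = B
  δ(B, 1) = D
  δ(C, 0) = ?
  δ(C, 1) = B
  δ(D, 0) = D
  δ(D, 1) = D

From the language and accept set, identify what each state tracks — A: zero 1's; B: two 1's; C: one 1; D: ≥ three 1's (dead).
Each missing δ(q, a) is the state matching the new tracked value after reading a.
δ(A, 0) = A; δ(C, 0) = C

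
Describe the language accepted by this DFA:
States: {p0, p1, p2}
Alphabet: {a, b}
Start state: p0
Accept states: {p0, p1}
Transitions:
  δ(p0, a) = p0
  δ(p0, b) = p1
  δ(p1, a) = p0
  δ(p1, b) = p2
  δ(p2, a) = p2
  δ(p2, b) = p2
Testing a few strings:
  'bbab' → reject
  'babb' → reject
  'a' → accept
  'bb' → reject
State roles: p0=last symbol not b (ok); p1=last symbol b (ok); p2=saw bb (dead)
All strings over {a,b} with no two consecutive b's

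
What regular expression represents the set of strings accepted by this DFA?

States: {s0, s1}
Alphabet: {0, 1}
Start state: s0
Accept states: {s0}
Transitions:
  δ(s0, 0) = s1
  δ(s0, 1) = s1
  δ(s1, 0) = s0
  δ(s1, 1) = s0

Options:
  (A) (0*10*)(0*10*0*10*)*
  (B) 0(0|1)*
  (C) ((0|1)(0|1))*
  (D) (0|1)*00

Check each option against the DFA on short strings; one disagreement eliminates an option:
  (A) (0*10*)(0*10*0*10*)*: on ε the DFA stays in s0 and accepts (s0 ∈ Accept), but the regex does not match it → eliminate
  (B) 0(0|1)*: on ε the DFA stays in s0 and accepts (s0 ∈ Accept), but the regex does not match it → eliminate
  (C) ((0|1)(0|1))*: agrees with the DFA on every string of length ≤ 6
  (D) (0|1)*00: on ε the DFA stays in s0 and accepts (s0 ∈ Accept), but the regex does not match it → eliminate
Only (C) is consistent with the DFA.
(C) ((0|1)(0|1))*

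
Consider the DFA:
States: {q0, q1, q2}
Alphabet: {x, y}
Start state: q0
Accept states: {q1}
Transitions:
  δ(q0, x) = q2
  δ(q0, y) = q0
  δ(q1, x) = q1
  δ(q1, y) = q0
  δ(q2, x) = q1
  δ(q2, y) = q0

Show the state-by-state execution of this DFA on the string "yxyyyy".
read 'y': q0 → q0
  read 'x': q0 → q2
  read 'y': q2 → q0
  read 'y': q0 → q0
  read 'y': q0 → q0
  read 'y': q0 → q0
q0 -> q0 -> q2 -> q0 -> q0 -> q0 -> q0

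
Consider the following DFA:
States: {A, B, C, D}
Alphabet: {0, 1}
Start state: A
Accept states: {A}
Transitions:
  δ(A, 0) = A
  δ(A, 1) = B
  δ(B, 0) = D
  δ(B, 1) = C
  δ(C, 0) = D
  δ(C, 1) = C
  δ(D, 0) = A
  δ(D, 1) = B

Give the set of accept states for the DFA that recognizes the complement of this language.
Complement accept states = All states \ Original accept states
= {A, B, C, D} \ {A}
{B, C, D}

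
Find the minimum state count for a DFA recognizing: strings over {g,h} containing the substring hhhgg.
By Myhill–Nerode, count the distinguishable equivalence classes: 6 classes — one per longest suffix of the input that is a prefix of 'hhhgg' (lengths 0 through 4), plus an absorbing 'already seen hhhgg' class.
6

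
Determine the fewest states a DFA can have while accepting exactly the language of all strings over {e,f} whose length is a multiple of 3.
By Myhill–Nerode, count the distinguishable equivalence classes: three classes — length mod 3.
3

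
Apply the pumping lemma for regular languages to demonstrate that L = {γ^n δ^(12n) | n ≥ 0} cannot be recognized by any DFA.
Assume L is regular with pumping length p. Idea: pumping the γ-block breaks the 1:12 ratio.
Choose s = γ^p δ^(12p) (length 13p ≥ p). By the pumping lemma, s = xyz with |xy| ≤ p, |y| > 0, so y = γ^k with k ≥ 1. Then xy²z = γ^(p+k) δ^(12p). For this to be in L we would need 12p = 12(p+k), i.e. 12k = 0, contradicting k ≥ 1. So xy²z ∉ L.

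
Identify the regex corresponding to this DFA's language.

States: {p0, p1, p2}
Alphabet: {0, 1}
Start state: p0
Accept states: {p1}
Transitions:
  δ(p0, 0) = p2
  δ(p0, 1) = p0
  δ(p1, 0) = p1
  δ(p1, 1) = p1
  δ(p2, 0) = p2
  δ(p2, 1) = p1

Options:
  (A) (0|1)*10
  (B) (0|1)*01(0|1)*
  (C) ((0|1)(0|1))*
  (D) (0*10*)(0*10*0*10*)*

Check each option against the DFA on short strings; one disagreement eliminates an option:
  (A) (0|1)*10: on '01' the DFA goes p0 → p2 → p1 and accepts (p1 ∈ Accept), but the regex does not match it → eliminate
  (B) (0|1)*01(0|1)*: agrees with the DFA on every string of length ≤ 6
  (C) ((0|1)(0|1))*: on ε the DFA stays in p0 and rejects (p0 ∉ Accept), but the regex matches it → eliminate
  (D) (0*10*)(0*10*0*10*)*: on '1' the DFA goes p0 → p0 and rejects (p0 ∉ Accept), but the regex matches it → eliminate
Only (B) is consistent with the DFA.
(B) (0|1)*01(0|1)*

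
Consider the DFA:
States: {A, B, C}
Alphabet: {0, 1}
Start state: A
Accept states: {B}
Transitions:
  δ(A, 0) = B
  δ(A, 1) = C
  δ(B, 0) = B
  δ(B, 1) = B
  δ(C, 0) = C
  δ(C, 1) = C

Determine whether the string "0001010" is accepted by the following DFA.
Processing string "0001010":
  A --0--> B
  B --0--> B
  B --0--> B
  B --1--> B
  B --0--> B
  B --1--> B
  B --0--> B
Final state: B
Accept states: {B}
Yes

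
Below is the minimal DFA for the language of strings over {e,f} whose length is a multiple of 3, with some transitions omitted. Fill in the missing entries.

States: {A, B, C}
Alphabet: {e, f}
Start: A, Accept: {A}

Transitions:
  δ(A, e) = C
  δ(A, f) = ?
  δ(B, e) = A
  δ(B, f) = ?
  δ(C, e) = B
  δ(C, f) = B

From the language and accept set, identify what each state tracks — A: length ≡ 0 (mod 3); B: length ≡ 2 (mod 3); C: length ≡ 1 (mod 3).
Each missing δ(q, a) is the state matching the new tracked value after reading a.
δ(A, f) = C; δ(B, f) = A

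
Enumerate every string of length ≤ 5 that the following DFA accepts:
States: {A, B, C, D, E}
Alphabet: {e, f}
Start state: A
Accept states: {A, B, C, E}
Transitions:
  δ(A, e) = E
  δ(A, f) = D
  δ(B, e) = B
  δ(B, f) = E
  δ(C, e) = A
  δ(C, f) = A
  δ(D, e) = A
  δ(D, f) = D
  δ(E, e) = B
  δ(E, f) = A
ε, e, ee, ef, fe, eee, eef, efe, fee, ffe, eeee, eeef, eefe, eeff, efee, efef, effe, feee, feef, fefe, ffee, fffe, eeeee, eeeef, eeefe, eeeff, eefee, eefef, eeffe, efeee, efeef, efefe, effee, efffe, feeee, feeef, feefe, fefee, feffe, ffeee, ffeef, ffefe, fffee, ffffe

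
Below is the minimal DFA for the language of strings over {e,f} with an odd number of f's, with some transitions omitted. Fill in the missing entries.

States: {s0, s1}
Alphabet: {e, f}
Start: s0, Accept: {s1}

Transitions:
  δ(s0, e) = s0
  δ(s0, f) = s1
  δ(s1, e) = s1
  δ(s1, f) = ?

From the language and accept set, identify what each state tracks — s0: even number of f's so far; s1: odd number of f's so far.
Each missing δ(q, a) is the state matching the new tracked value after reading a.
δ(s1, f) = s0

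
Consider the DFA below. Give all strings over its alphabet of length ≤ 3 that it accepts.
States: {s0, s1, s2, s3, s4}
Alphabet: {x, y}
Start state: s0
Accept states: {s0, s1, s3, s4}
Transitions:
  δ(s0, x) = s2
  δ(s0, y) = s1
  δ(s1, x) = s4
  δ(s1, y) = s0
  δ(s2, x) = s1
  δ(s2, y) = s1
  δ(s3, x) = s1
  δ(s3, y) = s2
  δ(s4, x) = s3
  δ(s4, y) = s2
ε, y, xx, xy, yx, yy, xxx, xxy, xyx, xyy, yxx, yyy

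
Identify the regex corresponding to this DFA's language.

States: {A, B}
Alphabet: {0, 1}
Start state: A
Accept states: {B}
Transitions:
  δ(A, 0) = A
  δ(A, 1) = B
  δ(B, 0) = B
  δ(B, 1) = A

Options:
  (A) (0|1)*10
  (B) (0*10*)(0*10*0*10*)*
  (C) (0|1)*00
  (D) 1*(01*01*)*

Check each option against the DFA on short strings; one disagreement eliminates an option:
  (A) (0|1)*10: on '1' the DFA goes A → B and accepts (B ∈ Accept), but the regex does not match it → eliminate
  (B) (0*10*)(0*10*0*10*)*: agrees with the DFA on every string of length ≤ 6
  (C) (0|1)*00: on '1' the DFA goes A → B and accepts (B ∈ Accept), but the regex does not match it → eliminate
  (D) 1*(01*01*)*: on ε the DFA stays in A and rejects (A ∉ Accept), but the regex matches it → eliminate
Only (B) is consistent with the DFA.
(B) (0*10*)(0*10*0*10*)*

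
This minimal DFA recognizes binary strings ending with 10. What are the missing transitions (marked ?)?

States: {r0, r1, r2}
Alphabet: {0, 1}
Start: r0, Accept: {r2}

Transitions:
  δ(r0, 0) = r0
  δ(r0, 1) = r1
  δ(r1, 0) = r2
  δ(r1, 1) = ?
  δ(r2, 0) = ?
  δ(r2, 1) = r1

From the language and accept set, identify what each state tracks — r0: no suffix match; r1: one trailing 1; r2: suffix is 10.
Each missing δ(q, a) is the state matching the new tracked value after reading a.
δ(r1, 1) = r1; δ(r2, 0) = r0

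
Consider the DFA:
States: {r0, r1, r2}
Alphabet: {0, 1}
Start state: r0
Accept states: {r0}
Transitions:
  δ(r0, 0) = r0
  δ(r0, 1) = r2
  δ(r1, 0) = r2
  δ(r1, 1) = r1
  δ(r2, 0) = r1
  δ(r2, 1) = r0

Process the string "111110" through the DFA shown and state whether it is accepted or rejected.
Processing string "111110":
  r0 --1--> r2
  r2 --1--> r0
  r0 --1--> r2
  r2 --1--> r0
  r0 --1--> r2
  r2 --0--> r1
Final state: r1
Accept states: {r0}
No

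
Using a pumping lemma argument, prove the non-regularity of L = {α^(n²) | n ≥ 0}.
Assume L is regular with pumping length p. Idea: pumping adds a fixed amount, but gaps between consecutive squares grow.
Choose s = α^(p²) (length p² ≥ p). By the pumping lemma, s = xyz with |xy| ≤ p, |y| > 0, so |y| = k with 1 ≤ k ≤ p. Then |xy²z| = p²+k. Since p² < p²+k ≤ p²+p < (p+1)², the length p²+k lies strictly between consecutive squares, so it is not a perfect square and xy²z ∉ L.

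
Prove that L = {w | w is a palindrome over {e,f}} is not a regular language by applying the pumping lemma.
Assume L is regular with pumping length p. Idea: pumping the leading e-block breaks the symmetry.
Choose s = e^p f e^p (a palindrome of length 2p+1 ≥ p). By the pumping lemma, s = xyz with |xy| ≤ p, |y| > 0, so y = e^k with k > 0 (xy lies entirely in the first e^p). Then xy²z = e^(p+k) f e^p, which is not a palindrome since p+k ≠ p.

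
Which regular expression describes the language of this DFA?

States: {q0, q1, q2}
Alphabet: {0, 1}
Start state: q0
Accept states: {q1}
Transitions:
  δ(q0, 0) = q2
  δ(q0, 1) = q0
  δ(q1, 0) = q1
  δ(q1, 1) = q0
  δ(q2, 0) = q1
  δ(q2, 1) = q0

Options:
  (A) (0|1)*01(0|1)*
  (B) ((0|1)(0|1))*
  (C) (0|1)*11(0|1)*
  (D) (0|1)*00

Check each option against the DFA on short strings; one disagreement eliminates an option:
  (A) (0|1)*01(0|1)*: on '00' the DFA goes q0 → q2 → q1 and accepts (q1 ∈ Accept), but the regex does not match it → eliminate
  (B) ((0|1)(0|1))*: on ε the DFA stays in q0 and rejects (q0 ∉ Accept), but the regex matches it → eliminate
  (C) (0|1)*11(0|1)*: on '00' the DFA goes q0 → q2 → q1 and accepts (q1 ∈ Accept), but the regex does not match it → eliminate
  (D) (0|1)*00: agrees with the DFA on every string of length ≤ 6
Only (D) is consistent with the DFA.
(D) (0|1)*00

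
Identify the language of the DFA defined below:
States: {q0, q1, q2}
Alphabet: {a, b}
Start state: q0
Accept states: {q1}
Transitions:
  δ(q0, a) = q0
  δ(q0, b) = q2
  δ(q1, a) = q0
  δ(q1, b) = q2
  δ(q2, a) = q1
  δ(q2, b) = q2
Testing a few strings:
  'aaab' → reject
  'bbaa' → reject
  'b' → reject
  'abb' → reject
State roles: q0=no suffix match; q1=suffix is ba; q2=one trailing b
All strings over {a,b} ending with ba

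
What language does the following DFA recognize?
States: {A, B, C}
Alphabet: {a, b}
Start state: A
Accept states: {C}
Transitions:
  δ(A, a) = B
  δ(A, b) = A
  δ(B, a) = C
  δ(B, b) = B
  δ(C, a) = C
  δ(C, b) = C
Testing a few strings:
  'bb' → reject
  'abbb' → reject
  'ba' → reject
  'baa' → accept
State roles: A=zero a's seen; B=one a seen; C=≥ two a's seen
All strings over {a,b} containing at least two a's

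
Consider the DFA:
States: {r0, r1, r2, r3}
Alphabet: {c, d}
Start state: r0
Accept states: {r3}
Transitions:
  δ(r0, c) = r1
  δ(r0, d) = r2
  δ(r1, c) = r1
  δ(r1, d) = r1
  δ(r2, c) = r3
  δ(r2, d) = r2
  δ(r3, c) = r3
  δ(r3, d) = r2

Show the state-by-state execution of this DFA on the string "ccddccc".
read 'c': r0 → r1
  read 'c': r1 → r1
  read 'd': r1 → r1
  read 'd': r1 → r1
  read 'c': r1 → r1
  read 'c': r1 → r1
  read 'c': r1 → r1
r0 -> r1 -> r1 -> r1 -> r1 -> r1 -> r1 -> r1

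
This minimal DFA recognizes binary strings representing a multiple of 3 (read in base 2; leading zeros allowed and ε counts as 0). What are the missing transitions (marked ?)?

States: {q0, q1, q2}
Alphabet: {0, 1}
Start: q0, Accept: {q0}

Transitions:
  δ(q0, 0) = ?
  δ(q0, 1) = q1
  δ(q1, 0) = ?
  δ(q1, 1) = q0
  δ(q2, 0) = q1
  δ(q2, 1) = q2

From the language and accept set, identify what each state tracks — q0: value ≡ 0 (mod 3); q1: value ≡ 1 (mod 3); q2: value ≡ 2 (mod 3).
Each missing δ(q, a) is the state matching the new tracked value after reading a.
δ(q0, 0) = q0; δ(q1, 0) = q2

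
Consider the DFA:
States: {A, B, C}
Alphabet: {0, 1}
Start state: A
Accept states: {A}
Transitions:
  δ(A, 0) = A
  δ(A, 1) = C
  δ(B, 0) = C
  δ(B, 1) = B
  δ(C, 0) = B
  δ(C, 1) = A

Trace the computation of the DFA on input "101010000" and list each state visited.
read '1': A → C
  read '0': C → B
  read '1': B → B
  read '0': B → C
  read '1': C → A
  read '0': A → A
  read '0': A → A
  read '0': A → A
  read '0': A → A
A -> C -> B -> B -> C -> A -> A -> A -> A -> A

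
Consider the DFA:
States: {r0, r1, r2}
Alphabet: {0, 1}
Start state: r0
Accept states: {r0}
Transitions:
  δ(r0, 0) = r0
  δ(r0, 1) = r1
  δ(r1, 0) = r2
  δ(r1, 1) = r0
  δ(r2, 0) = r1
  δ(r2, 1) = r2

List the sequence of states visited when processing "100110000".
read '1': r0 → r1
  read '0': r1 → r2
  read '0': r2 → r1
  read '1': r1 → r0
  read '1': r0 → r1
  read '0': r1 → r2
  read '0': r2 → r1
  read '0': r1 → r2
  read '0': r2 → r1
r0 -> r1 -> r2 -> r1 -> r0 -> r1 -> r2 -> r1 -> r2 -> r1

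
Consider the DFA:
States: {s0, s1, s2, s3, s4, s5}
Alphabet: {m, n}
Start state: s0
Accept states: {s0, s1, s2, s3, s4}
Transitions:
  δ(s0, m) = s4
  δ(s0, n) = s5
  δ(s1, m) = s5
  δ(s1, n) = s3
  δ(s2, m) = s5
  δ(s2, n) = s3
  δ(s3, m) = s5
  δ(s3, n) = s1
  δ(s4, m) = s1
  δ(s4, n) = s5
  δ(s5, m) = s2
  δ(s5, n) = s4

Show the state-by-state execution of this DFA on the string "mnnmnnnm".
read 'm': s0 → s4
  read 'n': s4 → s5
  read 'n': s5 → s4
  read 'm': s4 → s1
  read 'n': s1 → s3
  read 'n': s3 → s1
  read 'n': s1 → s3
  read 'm': s3 → s5
s0 -> s4 -> s5 -> s4 -> s1 -> s3 -> s1 -> s3 -> s5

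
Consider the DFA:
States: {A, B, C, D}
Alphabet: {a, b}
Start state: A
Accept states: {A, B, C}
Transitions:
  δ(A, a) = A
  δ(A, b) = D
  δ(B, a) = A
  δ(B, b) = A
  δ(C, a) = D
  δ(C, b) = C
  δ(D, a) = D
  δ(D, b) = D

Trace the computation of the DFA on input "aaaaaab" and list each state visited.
read 'a': A → A
  read 'a': A → A
  read 'a': A → A
  read 'a': A → A
  read 'a': A → A
  read 'a': A → A
  read 'b': A → D
A -> A -> A -> A -> A -> A -> A -> D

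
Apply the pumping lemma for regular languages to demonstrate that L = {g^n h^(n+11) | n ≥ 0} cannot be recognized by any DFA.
Assume L is regular with pumping length p. Idea: pumping the g-block breaks the fixed offset of 11.
Choose s = g^p h^(p+11) ∈ L. By the pumping lemma, s = xyz with |xy| ≤ p, |y| > 0, so y = g^k with k ≥ 1. Then xy²z = g^(p+k) h^(p+11). For this to be in L we would need p+11 = (p+k)+11, i.e. k = 0, contradicting k ≥ 1. So xy²z ∉ L.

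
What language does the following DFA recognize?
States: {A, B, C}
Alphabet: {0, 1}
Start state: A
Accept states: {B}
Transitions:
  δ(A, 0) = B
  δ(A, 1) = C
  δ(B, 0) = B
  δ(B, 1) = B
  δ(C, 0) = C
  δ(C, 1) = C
Testing a few strings:
  '101' → reject
  '00' → accept
  '11' → reject
  '0' → accept
State roles: A=no input read; B=started with 0; C=started with 1 (dead)
All binary strings starting with 0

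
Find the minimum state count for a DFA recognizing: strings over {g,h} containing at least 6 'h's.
By Myhill–Nerode, count the distinguishable equivalence classes: 7 classes — having seen 0, 1, …, 5, or ≥6 copies of 'h'; any two classes i < j (j ≤ 6) are distinguished by the string h^(6−j), which takes class j to 6 copies (accepted) but leaves class i below 6 (rejected).
7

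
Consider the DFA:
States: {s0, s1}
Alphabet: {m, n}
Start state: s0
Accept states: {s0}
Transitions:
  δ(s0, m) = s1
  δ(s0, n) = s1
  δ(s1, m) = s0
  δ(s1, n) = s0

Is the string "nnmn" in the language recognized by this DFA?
Processing string "nnmn":
  s0 --n--> s1
  s1 --n--> s0
  s0 --m--> s1
  s1 --n--> s0
Final state: s0
Accept states: {s0}
Yes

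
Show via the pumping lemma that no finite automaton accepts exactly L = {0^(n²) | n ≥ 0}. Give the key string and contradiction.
Assume L is regular with pumping length p. Idea: pumping adds a fixed amount, but gaps between consecutive squares grow.
Choose s = 0^(p²) (length p² ≥ p). By the pumping lemma, s = xyz with |xy| ≤ p, |y| > 0, so |y| = k with 1 ≤ k ≤ p. Then |xy²z| = p²+k. Since p² < p²+k ≤ p²+p < (p+1)², the length p²+k lies strictly between consecutive squares, so it is not a perfect square and xy²z ∉ L.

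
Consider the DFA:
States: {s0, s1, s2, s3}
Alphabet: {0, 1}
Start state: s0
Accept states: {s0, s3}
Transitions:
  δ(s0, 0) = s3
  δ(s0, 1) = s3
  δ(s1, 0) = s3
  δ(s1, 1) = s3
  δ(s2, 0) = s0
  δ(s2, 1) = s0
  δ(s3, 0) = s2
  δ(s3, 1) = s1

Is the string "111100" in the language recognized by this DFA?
Processing string "111100":
  s0 --1--> s3
  s3 --1--> s1
  s1 --1--> s3
  s3 --1--> s1
  s1 --0--> s3
  s3 --0--> s2
Final state: s2
Accept states: {s0, s3}
No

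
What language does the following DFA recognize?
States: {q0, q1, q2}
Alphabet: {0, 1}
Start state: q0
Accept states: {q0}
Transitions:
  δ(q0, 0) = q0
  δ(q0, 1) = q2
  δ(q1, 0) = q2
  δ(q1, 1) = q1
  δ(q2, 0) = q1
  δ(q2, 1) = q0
Testing a few strings:
  '00' → accept
  '1' → reject
  '010' → reject
  '0' → accept
State roles: q0=value ≡ 0 (mod 3); q1=value ≡ 2 (mod 3); q2=value ≡ 1 (mod 3)
All binary strings representing a multiple of 3 (read in base 2; leading zeros allowed and ε counts as 0)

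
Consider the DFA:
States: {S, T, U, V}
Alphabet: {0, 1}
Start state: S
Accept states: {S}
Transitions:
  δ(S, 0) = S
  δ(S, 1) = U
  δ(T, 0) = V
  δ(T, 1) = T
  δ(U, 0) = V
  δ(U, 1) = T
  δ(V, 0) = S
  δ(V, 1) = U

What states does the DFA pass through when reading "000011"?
read '0': S → S
  read '0': S → S
  read '0': S → S
  read '0': S → S
  read '1': S → U
  read '1': U → T
S -> S -> S -> S -> S -> U -> T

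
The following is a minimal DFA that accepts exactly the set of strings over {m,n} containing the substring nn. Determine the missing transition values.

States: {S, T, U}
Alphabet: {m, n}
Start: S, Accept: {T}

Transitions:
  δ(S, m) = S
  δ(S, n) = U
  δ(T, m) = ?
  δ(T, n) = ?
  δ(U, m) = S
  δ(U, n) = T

From the language and accept set, identify what each state tracks — S: no progress toward nn; T: substring nn seen; U: one trailing n.
Each missing δ(q, a) is the state matching the new tracked value after reading a.
δ(T, m) = T; δ(T, n) = T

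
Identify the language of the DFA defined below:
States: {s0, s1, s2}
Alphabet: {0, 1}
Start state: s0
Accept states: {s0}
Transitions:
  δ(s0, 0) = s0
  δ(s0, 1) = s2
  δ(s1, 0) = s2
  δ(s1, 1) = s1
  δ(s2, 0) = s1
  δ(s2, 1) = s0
Testing a few strings:
  '00' → accept
  '1100' → accept
  '000' → accept
  '1' → reject
State roles: s0=value ≡ 0 (mod 3); s1=value ≡ 2 (mod 3); s2=value ≡ 1 (mod 3)
All binary strings representing a multiple of 3 (read in base 2; leading zeros allowed and ε counts as 0)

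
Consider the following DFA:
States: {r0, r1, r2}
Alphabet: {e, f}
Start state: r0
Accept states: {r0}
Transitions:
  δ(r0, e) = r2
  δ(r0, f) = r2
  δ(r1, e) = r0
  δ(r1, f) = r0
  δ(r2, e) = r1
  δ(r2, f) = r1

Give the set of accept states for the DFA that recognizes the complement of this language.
Complement accept states = All states \ Original accept states
= {r0, r1, r2} \ {r0}
{r1, r2}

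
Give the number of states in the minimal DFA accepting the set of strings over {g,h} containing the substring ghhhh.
By Myhill–Nerode, count the distinguishable equivalence classes: 6 classes — one per longest suffix of the input that is a prefix of 'ghhhh' (lengths 0 through 4), plus an absorbing 'already seen ghhhh' class.
6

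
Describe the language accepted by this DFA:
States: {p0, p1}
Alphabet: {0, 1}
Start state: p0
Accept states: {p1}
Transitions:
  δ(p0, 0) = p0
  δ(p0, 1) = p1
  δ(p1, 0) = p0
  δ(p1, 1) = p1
Testing a few strings:
  '0' → reject
  '01' → accept
  '001' → accept
  '011' → accept
State roles: p0=last symbol not 1; p1=last symbol is 1
All binary strings ending with 1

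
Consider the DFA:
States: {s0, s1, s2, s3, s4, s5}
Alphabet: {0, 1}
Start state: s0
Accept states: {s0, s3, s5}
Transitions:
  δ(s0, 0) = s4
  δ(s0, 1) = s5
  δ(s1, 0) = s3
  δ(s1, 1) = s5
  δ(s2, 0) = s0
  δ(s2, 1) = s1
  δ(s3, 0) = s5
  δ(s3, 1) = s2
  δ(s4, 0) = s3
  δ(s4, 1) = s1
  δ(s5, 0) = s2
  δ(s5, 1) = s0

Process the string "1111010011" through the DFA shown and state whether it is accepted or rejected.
Processing string "1111010011":
  s0 --1--> s5
  s5 --1--> s0
  s0 --1--> s5
  s5 --1--> s0
  s0 --0--> s4
  s4 --1--> s1
  s1 --0--> s3
  s3 --0--> s5
  s5 --1--> s0
  s0 --1--> s5
Final state: s5
Accept states: {s0, s3, s5}
Yes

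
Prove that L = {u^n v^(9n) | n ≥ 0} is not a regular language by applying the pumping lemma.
Assume L is regular with pumping length p. Idea: pumping the u-block breaks the 1:9 ratio.
Choose s = u^p v^(9p) (length 10p ≥ p). By the pumping lemma, s = xyz with |xy| ≤ p, |y| > 0, so y = u^k with k ≥ 1. Then xy²z = u^(p+k) v^(9p). For this to be in L we would need 9p = 9(p+k), i.e. 9k = 0, contradicting k ≥ 1. So xy²z ∉ L.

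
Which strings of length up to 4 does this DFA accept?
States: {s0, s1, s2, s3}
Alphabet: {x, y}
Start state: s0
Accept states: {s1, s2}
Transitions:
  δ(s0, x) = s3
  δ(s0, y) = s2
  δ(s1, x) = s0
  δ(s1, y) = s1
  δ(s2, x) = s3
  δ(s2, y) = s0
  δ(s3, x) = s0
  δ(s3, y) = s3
y, xxy, yyy, xyxy, yxxy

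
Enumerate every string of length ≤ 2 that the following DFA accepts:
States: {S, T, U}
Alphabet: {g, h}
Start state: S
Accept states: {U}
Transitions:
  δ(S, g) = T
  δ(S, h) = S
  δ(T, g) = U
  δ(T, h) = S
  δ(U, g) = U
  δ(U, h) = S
gg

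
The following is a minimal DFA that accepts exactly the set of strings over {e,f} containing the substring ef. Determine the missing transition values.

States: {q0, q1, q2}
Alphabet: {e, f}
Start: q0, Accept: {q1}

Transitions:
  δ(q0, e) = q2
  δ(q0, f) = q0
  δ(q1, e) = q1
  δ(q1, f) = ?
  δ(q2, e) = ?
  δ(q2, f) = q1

From the language and accept set, identify what each state tracks — q0: no e seen yet; q1: substring ef seen; q2: seen a e, waiting for f.
Each missing δ(q, a) is the state matching the new tracked value after reading a.
δ(q1, f) = q1; δ(q2, e) = q2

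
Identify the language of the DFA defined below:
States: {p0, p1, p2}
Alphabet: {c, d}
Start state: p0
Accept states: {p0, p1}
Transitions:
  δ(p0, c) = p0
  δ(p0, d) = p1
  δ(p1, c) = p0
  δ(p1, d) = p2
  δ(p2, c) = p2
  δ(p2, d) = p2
Testing a few strings:
  'cc' → accept
  'd' → accept
  'dccd' → accept
  'c' → accept
State roles: p0=last symbol not d (ok); p1=last symbol d (ok); p2=saw dd (dead)
All strings over {c,d} with no two consecutive d's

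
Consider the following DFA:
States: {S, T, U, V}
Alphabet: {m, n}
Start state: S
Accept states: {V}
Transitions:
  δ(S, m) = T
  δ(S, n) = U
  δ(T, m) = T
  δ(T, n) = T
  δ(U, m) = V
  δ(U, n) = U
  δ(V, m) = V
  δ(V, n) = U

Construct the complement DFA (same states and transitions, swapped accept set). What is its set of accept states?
Complement accept states = All states \ Original accept states
= {S, T, U, V} \ {V}
{S, T, U}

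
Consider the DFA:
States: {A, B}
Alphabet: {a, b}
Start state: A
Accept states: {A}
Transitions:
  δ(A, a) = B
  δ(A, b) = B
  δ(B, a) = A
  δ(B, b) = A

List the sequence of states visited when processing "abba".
read 'a': A → B
  read 'b': B → A
  read 'b': A → B
  read 'a': B → A
A -> B -> A -> B -> A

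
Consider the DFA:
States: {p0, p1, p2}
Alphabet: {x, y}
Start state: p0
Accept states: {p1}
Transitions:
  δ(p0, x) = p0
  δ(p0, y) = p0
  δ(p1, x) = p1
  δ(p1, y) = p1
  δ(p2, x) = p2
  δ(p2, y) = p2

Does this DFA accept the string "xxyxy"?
Processing string "xxyxy":
  p0 --x--> p0
  p0 --x--> p0
  p0 --y--> p0
  p0 --x--> p0
  p0 --y--> p0
Final state: p0
Accept states: {p1}
No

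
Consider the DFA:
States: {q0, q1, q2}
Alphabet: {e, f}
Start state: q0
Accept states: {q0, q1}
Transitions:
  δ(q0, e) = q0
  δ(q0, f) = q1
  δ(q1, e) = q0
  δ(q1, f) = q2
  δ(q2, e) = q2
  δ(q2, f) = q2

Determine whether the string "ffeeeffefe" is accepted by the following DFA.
Processing string "ffeeeffefe":
  q0 --f--> q1
  q1 --f--> q2
  q2 --e--> q2
  q2 --e--> q2
  q2 --e--> q2
  q2 --f--> q2
  q2 --f--> q2
  q2 --e--> q2
  q2 --f--> q2
  q2 --e--> q2
Final state: q2
Accept states: {q0, q1}
No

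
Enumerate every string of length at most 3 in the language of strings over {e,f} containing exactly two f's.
ff, eff, fef, ffe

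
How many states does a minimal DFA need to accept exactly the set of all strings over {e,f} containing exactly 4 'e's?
By Myhill–Nerode, count the distinguishable equivalence classes: 6 classes — having seen 0, 1, …, 4, or >4 copies of 'e'; the count-4 class is the only accepting one and >4 is dead.
6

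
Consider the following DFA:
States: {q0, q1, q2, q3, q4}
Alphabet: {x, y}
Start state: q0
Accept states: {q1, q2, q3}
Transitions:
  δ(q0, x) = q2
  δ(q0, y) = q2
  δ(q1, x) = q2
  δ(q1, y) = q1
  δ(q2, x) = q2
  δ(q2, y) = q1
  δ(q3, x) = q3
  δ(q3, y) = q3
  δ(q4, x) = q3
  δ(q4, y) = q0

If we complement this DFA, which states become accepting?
Complement accept states = All states \ Original accept states
= {q0, q1, q2, q3, q4} \ {q1, q2, q3}
{q0, q4}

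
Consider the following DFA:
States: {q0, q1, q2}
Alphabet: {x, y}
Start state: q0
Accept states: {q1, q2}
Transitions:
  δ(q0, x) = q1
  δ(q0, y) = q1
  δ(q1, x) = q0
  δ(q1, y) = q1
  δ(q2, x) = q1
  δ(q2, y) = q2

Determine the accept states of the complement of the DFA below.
Complement accept states = All states \ Original accept states
= {q0, q1, q2} \ {q1, q2}
{q0}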